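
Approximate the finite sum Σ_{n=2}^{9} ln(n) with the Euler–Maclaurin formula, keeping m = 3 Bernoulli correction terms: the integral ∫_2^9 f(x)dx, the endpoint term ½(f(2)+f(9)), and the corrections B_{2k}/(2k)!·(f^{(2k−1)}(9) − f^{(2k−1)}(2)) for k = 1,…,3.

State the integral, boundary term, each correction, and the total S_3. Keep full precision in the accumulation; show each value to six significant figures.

S_3 ≈ 12.8018

The integral term ∫_2^9 ln(x) dx = 11.3887.
Endpoint term: (f(2) + f(9))/2 = (0.693147 + 2.19722)/2 = 1.44519.
So far: 12.8339.
k=1: B_{2}/(2)! × [f^{(1)}(9) − f^{(1)}(2)] = 1/12 × (0.111111 − 0.500000) = -0.0324074.
After k=1: 12.8015.
k=2: B_{4}/(4)! × [f^{(3)}(9) − f^{(3)}(2)] = −1/720 × (0.00274348 − 0.250000) = 0.000343412.
After k=2: 12.8018.
k=3: B_{6}/(6)! × [f^{(5)}(9) − f^{(5)}(2)] = 1/30240 × (0.000406442 − 0.750000) = -2.47881e-05.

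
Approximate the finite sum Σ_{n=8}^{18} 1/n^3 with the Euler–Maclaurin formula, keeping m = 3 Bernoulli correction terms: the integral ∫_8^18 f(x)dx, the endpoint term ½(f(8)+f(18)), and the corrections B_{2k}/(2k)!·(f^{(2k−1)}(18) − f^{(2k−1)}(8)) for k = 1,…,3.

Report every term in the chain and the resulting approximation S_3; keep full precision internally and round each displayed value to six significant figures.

The integral term ∫_8^18 1/x^3 dx = 0.00626929.
Endpoint term: (f(8) + f(18))/2 = (0.00195312 + 0.000171468)/2 = 0.00106230.
So far: 0.00733159.
Order-1 term: 1/12 · (-2.85780e-05 − (-0.000732422)) = 5.86537e-05.
Partial sum through k=1: 0.00739024.
Order-2 term: −1/720 · (-1.76407e-06 − (-0.000228882)) = -3.15441e-07.
Partial sum through k=2: 0.00738992.
Order-3 term: 1/30240 · (-2.28676e-07 − (-0.000150204)) = 4.95949e-09.

S_3 ≈ 0.00738993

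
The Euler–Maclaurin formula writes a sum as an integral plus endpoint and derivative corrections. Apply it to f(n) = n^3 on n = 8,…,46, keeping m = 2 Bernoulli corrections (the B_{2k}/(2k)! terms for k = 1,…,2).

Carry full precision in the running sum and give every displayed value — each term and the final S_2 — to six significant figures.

Integral: ∫_8^46 x^3 dx = 1.11834e+06.
½[f(8) + f(46)] = ½[512.000 + 97336.0] = 48924.0.
So far: 1.16726e+06.
Correction k=1: B_{2}/2! · (f^{(1)}(46) − f^{(1)}(8)) = 1/12 · (6348.00 − 192.000) = 513.000.
Running total after k=1: 1.16778e+06.
Correction k=2: B_{4}/4! · (f^{(3)}(46) − f^{(3)}(8)) = −1/720 · (6.00000 − 6.00000) = 0.00000.

S_2 ≈ 1.16778e+06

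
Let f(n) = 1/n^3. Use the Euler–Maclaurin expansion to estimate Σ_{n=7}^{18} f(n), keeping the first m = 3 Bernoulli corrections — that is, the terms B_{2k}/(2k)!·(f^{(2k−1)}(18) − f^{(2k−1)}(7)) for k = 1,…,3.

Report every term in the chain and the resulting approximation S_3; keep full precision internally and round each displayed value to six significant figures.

Integral: ∫_7^18 1/x^3 dx = 0.00866087.
½[f(7) + f(18)] = ½[0.00291545 + 0.000171468] = 0.00154346.
So far: 0.0102043.
Order-1 term: 1/12 · (-2.85780e-05 − (-0.00124948)) = 0.000101742.
After k=1: 0.0103061.
Order-2 term: −1/720 · (-1.76407e-06 − (-0.000509992)) = -7.05872e-07.
After k=2: 0.0103054.
Order-3 term: 1/30240 · (-2.28676e-07 − (-0.000437136)) = 1.44480e-08.

S_3 ≈ 0.0103054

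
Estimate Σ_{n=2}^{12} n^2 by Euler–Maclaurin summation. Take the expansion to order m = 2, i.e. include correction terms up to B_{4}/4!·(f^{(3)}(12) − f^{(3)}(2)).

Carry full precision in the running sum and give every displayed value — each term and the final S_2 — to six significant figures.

S_2 ≈ 649.000

The integral term ∫_2^12 x^2 dx = 573.333.
Endpoint term: (f(2) + f(12))/2 = (4.00000 + 144.000)/2 = 74.0000.
Integral + boundary = 647.333.
k=1: B_{2}/(2)! × [f^{(1)}(12) − f^{(1)}(2)] = 1/12 × (24.0000 − 4.00000) = 1.66667.
Partial sum through k=1: 649.000.
k=2: B_{4}/(4)! × [f^{(3)}(12) − f^{(3)}(2)] = −1/720 × (0.00000 − 0.00000) = 0.00000.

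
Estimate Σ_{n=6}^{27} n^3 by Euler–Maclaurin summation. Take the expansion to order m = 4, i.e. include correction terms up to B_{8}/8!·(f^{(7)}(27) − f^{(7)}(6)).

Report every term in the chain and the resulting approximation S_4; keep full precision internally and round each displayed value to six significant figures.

S_4 ≈ 142659

Integral: ∫_6^27 x^3 dx = 132536.
Endpoint term: (f(6) + f(27))/2 = (216.000 + 19683.0)/2 = 9949.50.
Integral + boundary = 142486.
k=1: B_{2}/(2)! × [f^{(1)}(27) − f^{(1)}(6)] = 1/12 × (2187.00 − 108.000) = 173.250.
Partial sum through k=1: 142659.
k=2: B_{4}/(4)! × [f^{(3)}(27) − f^{(3)}(6)] = −1/720 × (6.00000 − 6.00000) = 0.00000.
Partial sum through k=2: 142659.
k=3: B_{6}/(6)! × [f^{(5)}(27) − f^{(5)}(6)] = 1/30240 × (0.00000 − 0.00000) = 0.00000.
Partial sum through k=3: 142659.
k=4: B_{8}/(8)! × [f^{(7)}(27) − f^{(7)}(6)] = −1/1209600 × (0.00000 − 0.00000) = 0.00000.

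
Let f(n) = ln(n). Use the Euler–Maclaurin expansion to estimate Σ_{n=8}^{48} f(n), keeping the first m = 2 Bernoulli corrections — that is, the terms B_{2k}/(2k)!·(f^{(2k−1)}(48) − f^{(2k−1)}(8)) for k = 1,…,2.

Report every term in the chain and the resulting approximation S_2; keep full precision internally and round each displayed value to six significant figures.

S_2 ≈ 132.149

∫_8^48 ln(x) dx evaluates to 129.182.
Boundary: ½(f(8) + f(48)) = ½(2.07944 + 3.87120) = 2.97532.
Running total after boundary: 132.157.
Order-1 term: 1/12 · (0.0208333 − 0.125000) = -0.00868056.
After k=1: 132.149.
Order-2 term: −1/720 · (1.80845e-05 − 0.00390625) = 5.40023e-06.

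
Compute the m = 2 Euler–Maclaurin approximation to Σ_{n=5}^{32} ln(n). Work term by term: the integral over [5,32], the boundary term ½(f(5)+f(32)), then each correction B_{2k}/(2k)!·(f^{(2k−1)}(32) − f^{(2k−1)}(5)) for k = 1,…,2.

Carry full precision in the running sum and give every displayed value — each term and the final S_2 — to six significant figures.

S_2 ≈ 78.3799

The integral term ∫_5^32 ln(x) dx = 75.8564.
Endpoint term: (f(5) + f(32))/2 = (1.60944 + 3.46574)/2 = 2.53759.
Running total after boundary: 78.3939.
Order-1 term: 1/12 · (0.0312500 − 0.200000) = -0.0140625.
Running total after k=1: 78.3799.
Order-2 term: −1/720 · (6.10352e-05 − 0.0160000) = 2.21375e-05.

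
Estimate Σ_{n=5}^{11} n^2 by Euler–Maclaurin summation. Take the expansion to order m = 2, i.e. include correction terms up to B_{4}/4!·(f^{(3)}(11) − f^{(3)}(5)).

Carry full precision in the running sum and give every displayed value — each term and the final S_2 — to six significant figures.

The integral term ∫_5^11 x^2 dx = 402.000.
Endpoint term: (f(5) + f(11))/2 = (25.0000 + 121.000)/2 = 73.0000.
Running total after boundary: 475.000.
Order-1 term: 1/12 · (22.0000 − 10.0000) = 1.00000.
Running total after k=1: 476.000.
Order-2 term: −1/720 · (0.00000 − 0.00000) = 0.00000.

S_2 ≈ 476.000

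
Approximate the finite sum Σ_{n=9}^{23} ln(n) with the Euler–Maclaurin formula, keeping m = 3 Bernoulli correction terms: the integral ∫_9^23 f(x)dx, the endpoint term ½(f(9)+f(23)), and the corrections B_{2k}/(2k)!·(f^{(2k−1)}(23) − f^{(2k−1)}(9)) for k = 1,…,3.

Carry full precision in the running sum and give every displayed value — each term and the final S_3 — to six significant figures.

S_3 ≈ 41.0021

The integral term ∫_9^23 ln(x) dx = 38.3413.
Boundary: ½(f(9) + f(23)) = ½(2.19722 + 3.13549) = 2.66636.
Integral + boundary = 41.0077.
Correction k=1: B_{2}/2! · (f^{(1)}(23) − f^{(1)}(9)) = 1/12 · (0.0434783 − 0.111111) = -0.00563607.
Partial sum through k=1: 41.0021.
Correction k=2: B_{4}/4! · (f^{(3)}(23) − f^{(3)}(9)) = −1/720 · (0.000164379 − 0.00274348) = 3.58209e-06.
Partial sum through k=2: 41.0021.
Correction k=3: B_{6}/6! · (f^{(5)}(23) − f^{(5)}(9)) = 1/30240 · (3.72883e-06 − 0.000406442) = -1.33172e-08.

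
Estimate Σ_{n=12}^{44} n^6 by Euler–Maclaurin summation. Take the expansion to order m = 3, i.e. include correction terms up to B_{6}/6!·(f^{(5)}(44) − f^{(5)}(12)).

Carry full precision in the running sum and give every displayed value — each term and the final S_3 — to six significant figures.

Integral: ∫_12^44 x^6 dx = 4.56060e+10.
Boundary: ½(f(12) + f(44)) = ½(2.98598e+06 + 7.25631e+09) = 3.62965e+09.
Integral + boundary = 4.92356e+10.
Correction k=1: B_{2}/2! · (f^{(1)}(44) − f^{(1)}(12)) = 1/12 · (9.89497e+08 − 1.49299e+06) = 8.23337e+07.
After k=1: 4.93180e+10.
Correction k=2: B_{4}/4! · (f^{(3)}(44) − f^{(3)}(12)) = −1/720 · (1.02221e+07 − 207360) = -13909.3.
After k=2: 4.93180e+10.
Correction k=3: B_{6}/6! · (f^{(5)}(44) − f^{(5)}(12)) = 1/30240 · (31680.0 − 8640.00) = 0.761905.

S_3 ≈ 4.93180e+10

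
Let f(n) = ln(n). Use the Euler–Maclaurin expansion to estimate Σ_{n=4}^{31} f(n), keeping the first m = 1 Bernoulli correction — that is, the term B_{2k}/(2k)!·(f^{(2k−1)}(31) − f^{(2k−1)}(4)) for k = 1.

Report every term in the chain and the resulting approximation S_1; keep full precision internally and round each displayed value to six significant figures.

Integral: ∫_4^31 ln(x) dx = 73.9084.
Boundary: ½(f(4) + f(31)) = ½(1.38629 + 3.43399) = 2.41014.
Running total after boundary: 76.3186.
k=1: B_{2}/(2)! × [f^{(1)}(31) − f^{(1)}(4)] = 1/12 × (0.0322581 − 0.250000) = -0.0181452.

S_1 ≈ 76.3004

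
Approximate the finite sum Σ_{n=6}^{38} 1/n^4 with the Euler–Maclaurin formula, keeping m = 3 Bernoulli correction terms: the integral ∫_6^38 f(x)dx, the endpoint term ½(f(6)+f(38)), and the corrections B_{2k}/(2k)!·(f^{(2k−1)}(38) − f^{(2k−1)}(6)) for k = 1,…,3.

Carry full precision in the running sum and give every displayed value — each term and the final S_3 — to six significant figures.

∫_6^38 1/x^4 dx evaluates to 0.00153714.
Endpoint term: (f(6) + f(38))/2 = (0.000771605 + 4.79585e-07)/2 = 0.000386042.
So far: 0.00192318.
Order-1 term: 1/12 · (-5.04826e-08 − (-0.000514403)) = 4.28627e-05.
Running total after k=1: 0.00196604.
Order-2 term: −1/720 · (-1.04881e-09 − (-0.000428669)) = -5.95373e-07.
Running total after k=2: 0.00196544.
Order-3 term: 1/30240 · (-4.06740e-11 − (-0.000666819)) = 2.20509e-08.

S_3 ≈ 0.00196547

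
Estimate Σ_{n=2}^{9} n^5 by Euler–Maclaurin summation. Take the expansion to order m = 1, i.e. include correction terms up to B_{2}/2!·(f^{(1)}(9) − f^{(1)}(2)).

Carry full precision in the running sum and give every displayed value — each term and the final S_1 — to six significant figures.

Integral: ∫_2^9 x^5 dx = 88562.8.
½[f(2) + f(9)] = ½[32.0000 + 59049.0] = 29540.5.
Running total after boundary: 118103.
Order-1 term: 1/12 · (32805.0 − 80.0000) = 2727.08.

S_1 ≈ 120830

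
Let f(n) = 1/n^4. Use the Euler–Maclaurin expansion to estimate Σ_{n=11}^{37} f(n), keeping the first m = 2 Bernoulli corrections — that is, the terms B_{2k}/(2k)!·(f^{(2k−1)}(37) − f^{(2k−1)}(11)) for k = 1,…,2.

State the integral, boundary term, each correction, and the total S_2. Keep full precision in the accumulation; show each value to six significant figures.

S_2 ≈ 0.000280331

The integral term ∫_11^37 1/x^4 dx = 0.000243858.
Endpoint term: (f(11) + f(37))/2 = (6.83013e-05 + 5.33572e-07)/2 = 3.44175e-05.
Running total after boundary: 0.000278275.
Order-1 term: 1/12 · (-5.76835e-08 − (-2.48369e-05)) = 2.06493e-06.
Partial sum through k=1: 0.000280340.
Order-2 term: −1/720 · (-1.26406e-09 − (-6.15790e-06)) = -8.55088e-09.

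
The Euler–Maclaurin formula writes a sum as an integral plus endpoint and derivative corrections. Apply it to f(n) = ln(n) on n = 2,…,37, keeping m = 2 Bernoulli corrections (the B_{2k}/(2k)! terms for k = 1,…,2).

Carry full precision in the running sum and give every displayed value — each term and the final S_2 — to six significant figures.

S_2 ≈ 99.3306

∫_2^37 ln(x) dx evaluates to 97.2177.
½[f(2) + f(37)] = ½[0.693147 + 3.61092] = 2.15203.
So far: 99.3697.
Order-1 term: 1/12 · (0.0270270 − 0.500000) = -0.0394144.
Running total after k=1: 99.3303.
Order-2 term: −1/720 · (3.94843e-05 − 0.250000) = 0.000347167.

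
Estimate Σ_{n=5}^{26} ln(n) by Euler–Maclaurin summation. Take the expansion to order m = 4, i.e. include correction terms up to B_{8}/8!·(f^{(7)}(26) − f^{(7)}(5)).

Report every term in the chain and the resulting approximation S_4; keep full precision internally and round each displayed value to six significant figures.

S_4 ≈ 58.0836

∫_5^26 ln(x) dx evaluates to 55.6633.
Boundary: ½(f(5) + f(26)) = ½(1.60944 + 3.25810) = 2.43377.
Running total after boundary: 58.0971.
k=1: B_{2}/(2)! × [f^{(1)}(26) − f^{(1)}(5)] = 1/12 × (0.0384615 − 0.200000) = -0.0134615.
After k=1: 58.0836.
k=2: B_{4}/(4)! × [f^{(3)}(26) − f^{(3)}(5)] = −1/720 × (0.000113792 − 0.0160000) = 2.20642e-05.
After k=2: 58.0836.
k=3: B_{6}/(6)! × [f^{(5)}(26) − f^{(5)}(5)] = 1/30240 × (2.01997e-06 − 0.00768000) = -2.53901e-07.
After k=3: 58.0836.
k=4: B_{8}/(8)! × [f^{(7)}(26) − f^{(7)}(5)] = −1/1209600 × (8.96436e-08 − 0.00921600) = 7.61897e-09.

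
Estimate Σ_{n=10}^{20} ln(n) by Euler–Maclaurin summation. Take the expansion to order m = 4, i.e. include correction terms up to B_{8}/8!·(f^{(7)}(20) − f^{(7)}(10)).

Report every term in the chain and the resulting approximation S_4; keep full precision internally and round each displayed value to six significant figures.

S_4 ≈ 29.5338

Integral: ∫_10^20 ln(x) dx = 26.8888.
Boundary: ½(f(10) + f(20)) = ½(2.30259 + 2.99573) = 2.64916.
Running total after boundary: 29.5380.
k=1: B_{2}/(2)! × [f^{(1)}(20) − f^{(1)}(10)] = 1/12 × (0.0500000 − 0.100000) = -0.00416667.
Partial sum through k=1: 29.5338.
k=2: B_{4}/(4)! × [f^{(3)}(20) − f^{(3)}(10)] = −1/720 × (0.000250000 − 0.00200000) = 2.43056e-06.
Partial sum through k=2: 29.5338.
k=3: B_{6}/(6)! × [f^{(5)}(20) − f^{(5)}(10)] = 1/30240 × (7.50000e-06 − 0.000240000) = -7.68849e-09.
Partial sum through k=3: 29.5338.
k=4: B_{8}/(8)! × [f^{(7)}(20) − f^{(7)}(10)] = −1/1209600 × (5.62500e-07 − 7.20000e-05) = 5.90588e-11.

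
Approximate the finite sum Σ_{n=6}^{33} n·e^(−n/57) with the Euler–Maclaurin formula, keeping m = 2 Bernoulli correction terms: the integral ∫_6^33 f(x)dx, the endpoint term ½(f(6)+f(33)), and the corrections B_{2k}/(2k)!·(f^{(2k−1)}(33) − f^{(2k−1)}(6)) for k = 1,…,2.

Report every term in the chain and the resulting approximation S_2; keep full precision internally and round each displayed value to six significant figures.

Integral: ∫_6^33 x·e^(−x/57) dx = 356.911.
Boundary: ½(f(6) + f(33)) = ½(5.40053 + 18.4961) = 11.9483.
Running total after boundary: 368.859.
k=1: B_{2}/(2)! × [f^{(1)}(33) − f^{(1)}(6)] = 1/12 × (0.235995 − 0.805342) = -0.0474455.
Partial sum through k=1: 368.812.
k=2: B_{4}/(4)! × [f^{(3)}(33) − f^{(3)}(6)] = −1/720 × (0.000417658 − 0.000801944) = 5.33731e-07.

S_2 ≈ 368.812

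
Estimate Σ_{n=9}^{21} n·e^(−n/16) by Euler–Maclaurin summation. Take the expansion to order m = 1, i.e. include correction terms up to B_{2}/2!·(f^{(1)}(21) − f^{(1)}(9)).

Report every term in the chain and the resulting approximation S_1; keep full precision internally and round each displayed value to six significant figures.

S_1 ≈ 73.9408

The integral term ∫_9^21 x·e^(−x/16) dx = 68.5785.
½[f(9) + f(21)] = ½[5.12805 + 5.65207] = 5.39006.
Integral + boundary = 73.9686.
Order-1 term: 1/12 · (-0.0841082 − 0.249280) = -0.0277824.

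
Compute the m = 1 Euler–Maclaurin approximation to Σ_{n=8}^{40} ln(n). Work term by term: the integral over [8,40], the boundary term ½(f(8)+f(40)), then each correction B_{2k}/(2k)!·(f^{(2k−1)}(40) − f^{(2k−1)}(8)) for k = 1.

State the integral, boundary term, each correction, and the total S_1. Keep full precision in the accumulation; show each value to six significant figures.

Integral: ∫_8^40 ln(x) dx = 98.9196.
Boundary: ½(f(8) + f(40)) = ½(2.07944 + 3.68888) = 2.88416.
Integral + boundary = 101.804.
k=1: B_{2}/(2)! × [f^{(1)}(40) − f^{(1)}(8)] = 1/12 × (0.0250000 − 0.125000) = -0.00833333.

S_1 ≈ 101.795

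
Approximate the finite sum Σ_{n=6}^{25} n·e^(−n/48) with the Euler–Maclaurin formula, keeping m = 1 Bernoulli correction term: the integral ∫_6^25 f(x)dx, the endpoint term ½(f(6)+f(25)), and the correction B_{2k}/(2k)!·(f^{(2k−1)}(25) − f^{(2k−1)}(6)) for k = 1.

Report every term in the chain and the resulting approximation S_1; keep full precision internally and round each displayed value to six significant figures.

S_1 ≈ 215.999

The integral term ∫_6^25 x·e^(−x/48) dx = 205.967.
Endpoint term: (f(6) + f(25))/2 = (5.29498 + 14.8506)/2 = 10.0728.
So far: 216.040.
k=1: B_{2}/(2)! × [f^{(1)}(25) − f^{(1)}(6)] = 1/12 × (0.284637 − 0.772185) = -0.0406290.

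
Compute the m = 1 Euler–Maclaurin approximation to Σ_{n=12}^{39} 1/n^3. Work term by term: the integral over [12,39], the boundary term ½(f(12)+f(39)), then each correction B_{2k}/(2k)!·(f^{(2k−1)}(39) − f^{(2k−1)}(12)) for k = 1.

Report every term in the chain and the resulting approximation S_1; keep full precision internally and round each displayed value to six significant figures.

S_1 ≈ 0.00345322

The integral term ∫_12^39 1/x^3 dx = 0.00314349.
Endpoint term: (f(12) + f(39))/2 = (0.000578704 + 1.68580e-05)/2 = 0.000297781.
Integral + boundary = 0.00344127.
Correction k=1: B_{2}/2! · (f^{(1)}(39) − f^{(1)}(12)) = 1/12 · (-1.29677e-06 − (-0.000144676)) = 1.19483e-05.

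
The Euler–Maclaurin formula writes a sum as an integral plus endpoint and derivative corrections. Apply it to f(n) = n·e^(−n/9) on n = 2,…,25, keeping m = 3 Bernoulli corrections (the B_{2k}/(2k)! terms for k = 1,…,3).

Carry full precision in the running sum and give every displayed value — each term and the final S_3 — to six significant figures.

∫_2^25 x·e^(−x/9) dx evaluates to 60.2470.
½[f(2) + f(25)] = ½[1.60147 + 1.55441] = 1.57794.
Running total after boundary: 61.8249.
k=1: B_{2}/(2)! × [f^{(1)}(25) − f^{(1)}(2)] = 1/12 × (-0.110536 − 0.622796) = -0.0611110.
Partial sum through k=1: 61.7638.
k=2: B_{4}/(4)! × [f^{(3)}(25) − f^{(3)}(2)] = −1/720 × (0.000170580 − 0.0274601) = 3.79022e-05.
Partial sum through k=2: 61.7639.
k=3: B_{6}/(6)! × [f^{(5)}(25) − f^{(5)}(2)] = 1/30240 × (2.10593e-05 − 0.000583104) = -1.85861e-08.

S_3 ≈ 61.7639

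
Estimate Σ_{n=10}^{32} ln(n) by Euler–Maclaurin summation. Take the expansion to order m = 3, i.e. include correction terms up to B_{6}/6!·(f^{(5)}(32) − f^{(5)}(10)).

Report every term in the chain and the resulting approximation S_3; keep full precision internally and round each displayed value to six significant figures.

S_3 ≈ 68.7561

∫_10^32 ln(x) dx evaluates to 65.8777.
Boundary: ½(f(10) + f(32)) = ½(2.30259 + 3.46574) = 2.88416.
Running total after boundary: 68.7619.
k=1: B_{2}/(2)! × [f^{(1)}(32) − f^{(1)}(10)] = 1/12 × (0.0312500 − 0.100000) = -0.00572917.
Partial sum through k=1: 68.7561.
k=2: B_{4}/(4)! × [f^{(3)}(32) − f^{(3)}(10)] = −1/720 × (6.10352e-05 − 0.00200000) = 2.69301e-06.
Partial sum through k=2: 68.7561.
k=3: B_{6}/(6)! × [f^{(5)}(32) − f^{(5)}(10)] = 1/30240 × (7.15256e-07 − 0.000240000) = -7.91286e-09.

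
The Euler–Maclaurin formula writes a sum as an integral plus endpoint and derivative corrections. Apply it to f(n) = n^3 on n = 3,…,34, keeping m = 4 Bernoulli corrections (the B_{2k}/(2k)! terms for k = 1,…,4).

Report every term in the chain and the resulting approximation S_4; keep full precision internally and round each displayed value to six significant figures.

S_4 ≈ 354016

∫_3^34 x^3 dx evaluates to 334064.
½[f(3) + f(34)] = ½[27.0000 + 39304.0] = 19665.5.
Running total after boundary: 353729.
k=1: B_{2}/(2)! × [f^{(1)}(34) − f^{(1)}(3)] = 1/12 × (3468.00 − 27.0000) = 286.750.
Partial sum through k=1: 354016.
k=2: B_{4}/(4)! × [f^{(3)}(34) − f^{(3)}(3)] = −1/720 × (6.00000 − 6.00000) = 0.00000.
Partial sum through k=2: 354016.
k=3: B_{6}/(6)! × [f^{(5)}(34) − f^{(5)}(3)] = 1/30240 × (0.00000 − 0.00000) = 0.00000.
Partial sum through k=3: 354016.
k=4: B_{8}/(8)! × [f^{(7)}(34) − f^{(7)}(3)] = −1/1209600 × (0.00000 − 0.00000) = 0.00000.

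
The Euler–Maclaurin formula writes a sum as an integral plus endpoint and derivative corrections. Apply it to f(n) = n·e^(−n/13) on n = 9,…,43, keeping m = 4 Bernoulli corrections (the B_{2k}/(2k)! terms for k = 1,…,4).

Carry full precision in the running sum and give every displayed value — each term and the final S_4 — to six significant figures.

S_4 ≈ 119.494

∫_9^43 x·e^(−x/13) dx evaluates to 116.475.
Boundary: ½(f(9) + f(43)) = ½(4.50378 + 1.57382) = 3.03880.
Running total after boundary: 119.514.
k=1: B_{2}/(2)! × [f^{(1)}(43) − f^{(1)}(9)] = 1/12 × (-0.0844628 − 0.153975) = -0.0198698.
After k=1: 119.494.
k=2: B_{4}/(4)! × [f^{(3)}(43) − f^{(3)}(9)] = −1/720 × (-6.66373e-05 − 0.00683323) = 9.58314e-06.
After k=2: 119.494.
k=3: B_{6}/(6)! × [f^{(5)}(43) − f^{(5)}(9)] = 1/30240 × (2.16867e-06 − 7.54755e-05) = -2.42417e-09.
After k=3: 119.494.
k=4: B_{8}/(8)! × [f^{(7)}(43) − f^{(7)}(9)] = −1/1209600 × (2.79979e-08 − 6.53951e-07) = 5.17487e-13.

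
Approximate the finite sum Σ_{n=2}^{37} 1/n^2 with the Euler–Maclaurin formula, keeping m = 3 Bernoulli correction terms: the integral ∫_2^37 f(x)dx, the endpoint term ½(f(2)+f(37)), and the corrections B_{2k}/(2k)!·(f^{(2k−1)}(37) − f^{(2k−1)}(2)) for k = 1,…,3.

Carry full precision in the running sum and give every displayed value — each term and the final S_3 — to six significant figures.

S_3 ≈ 0.618313

The integral term ∫_2^37 1/x^2 dx = 0.472973.
Boundary: ½(f(2) + f(37)) = ½(0.250000 + 0.000730460) = 0.125365.
Integral + boundary = 0.598338.
Correction k=1: B_{2}/2! · (f^{(1)}(37) − f^{(1)}(2)) = 1/12 · (-3.94843e-05 − (-0.250000)) = 0.0208300.
Running total after k=1: 0.619168.
Correction k=2: B_{4}/4! · (f^{(3)}(37) − f^{(3)}(2)) = −1/720 · (-3.46101e-07 − (-0.750000)) = -0.00104167.
Running total after k=2: 0.618127.
Correction k=3: B_{6}/6! · (f^{(5)}(37) − f^{(5)}(2)) = 1/30240 · (-7.58439e-09 − (-5.62500)) = 0.000186012.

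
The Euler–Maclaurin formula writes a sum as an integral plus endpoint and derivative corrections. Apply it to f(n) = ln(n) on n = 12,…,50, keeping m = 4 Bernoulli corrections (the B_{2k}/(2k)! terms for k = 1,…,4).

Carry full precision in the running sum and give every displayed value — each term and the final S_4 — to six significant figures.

S_4 ≈ 130.975

∫_12^50 ln(x) dx evaluates to 127.782.
Boundary: ½(f(12) + f(50)) = ½(2.48491 + 3.91202) = 3.19846.
So far: 130.981.
k=1: B_{2}/(2)! × [f^{(1)}(50) − f^{(1)}(12)] = 1/12 × (0.0200000 − 0.0833333) = -0.00527778.
Partial sum through k=1: 130.975.
k=2: B_{4}/(4)! × [f^{(3)}(50) − f^{(3)}(12)] = −1/720 × (1.60000e-05 − 0.00115741) = 1.58529e-06.
Partial sum through k=2: 130.975.
k=3: B_{6}/(6)! × [f^{(5)}(50) − f^{(5)}(12)] = 1/30240 × (7.68000e-08 − 9.64506e-05) = -3.18696e-09.
Partial sum through k=3: 130.975.
k=4: B_{8}/(8)! × [f^{(7)}(50) − f^{(7)}(12)] = −1/1209600 × (9.21600e-10 − 2.00939e-05) = 1.66112e-11.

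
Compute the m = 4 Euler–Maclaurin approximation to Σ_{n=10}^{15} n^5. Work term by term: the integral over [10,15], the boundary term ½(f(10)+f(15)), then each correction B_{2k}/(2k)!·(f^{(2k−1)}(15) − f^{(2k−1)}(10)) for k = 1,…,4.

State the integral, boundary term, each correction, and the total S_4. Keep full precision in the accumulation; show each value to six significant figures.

S_4 ≈ 2.17838e+06

The integral term ∫_10^15 x^5 dx = 1.73177e+06.
Boundary: ½(f(10) + f(15)) = ½(100000 + 759375) = 429688.
Integral + boundary = 2.16146e+06.
k=1: B_{2}/(2)! × [f^{(1)}(15) − f^{(1)}(10)] = 1/12 × (253125 − 50000.0) = 16927.1.
Running total after k=1: 2.17839e+06.
k=2: B_{4}/(4)! × [f^{(3)}(15) − f^{(3)}(10)] = −1/720 × (13500.0 − 6000.00) = -10.4167.
Running total after k=2: 2.17838e+06.
k=3: B_{6}/(6)! × [f^{(5)}(15) − f^{(5)}(10)] = 1/30240 × (120.000 − 120.000) = 0.00000.
Running total after k=3: 2.17838e+06.
k=4: B_{8}/(8)! × [f^{(7)}(15) − f^{(7)}(10)] = −1/1209600 × (0.00000 − 0.00000) = 0.00000.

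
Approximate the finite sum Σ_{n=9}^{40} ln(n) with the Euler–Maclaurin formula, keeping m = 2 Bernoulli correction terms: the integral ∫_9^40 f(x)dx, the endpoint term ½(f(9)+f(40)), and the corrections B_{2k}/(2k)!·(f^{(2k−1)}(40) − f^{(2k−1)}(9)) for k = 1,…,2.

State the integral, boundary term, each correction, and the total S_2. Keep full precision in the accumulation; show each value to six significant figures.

The integral term ∫_9^40 ln(x) dx = 96.7802.
Endpoint term: (f(9) + f(40))/2 = (2.19722 + 3.68888)/2 = 2.94305.
So far: 99.7232.
Correction k=1: B_{2}/2! · (f^{(1)}(40) − f^{(1)}(9)) = 1/12 · (0.0250000 − 0.111111) = -0.00717593.
After k=1: 99.7160.
Correction k=2: B_{4}/4! · (f^{(3)}(40) − f^{(3)}(9)) = −1/720 · (3.12500e-05 − 0.00274348) = 3.76699e-06.

S_2 ≈ 99.7160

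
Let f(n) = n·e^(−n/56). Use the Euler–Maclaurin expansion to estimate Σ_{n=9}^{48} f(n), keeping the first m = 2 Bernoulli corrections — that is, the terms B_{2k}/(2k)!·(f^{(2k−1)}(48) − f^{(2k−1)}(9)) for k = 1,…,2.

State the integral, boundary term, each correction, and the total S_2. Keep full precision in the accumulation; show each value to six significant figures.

The integral term ∫_9^48 x·e^(−x/56) dx = 628.041.
Endpoint term: (f(9) + f(48))/2 = (7.66382 + 20.3699)/2 = 14.0169.
So far: 642.058.
k=1: B_{2}/(2)! × [f^{(1)}(48) − f^{(1)}(9)] = 1/12 × (0.0606247 − 0.714681) = -0.0545047.
Partial sum through k=1: 642.004.
k=2: B_{4}/(4)! × [f^{(3)}(48) − f^{(3)}(9)] = −1/720 × (0.000289978 − 0.000770967) = 6.68040e-07.

S_2 ≈ 642.004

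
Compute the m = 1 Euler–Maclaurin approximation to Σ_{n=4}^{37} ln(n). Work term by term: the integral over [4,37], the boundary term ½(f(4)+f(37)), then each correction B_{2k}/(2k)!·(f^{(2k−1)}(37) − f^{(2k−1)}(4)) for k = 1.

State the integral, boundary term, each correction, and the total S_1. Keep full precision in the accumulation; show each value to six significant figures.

The integral term ∫_4^37 ln(x) dx = 95.0588.
½[f(4) + f(37)] = ½[1.38629 + 3.61092] = 2.49861.
Running total after boundary: 97.5574.
Order-1 term: 1/12 · (0.0270270 − 0.250000) = -0.0185811.

S_1 ≈ 97.5388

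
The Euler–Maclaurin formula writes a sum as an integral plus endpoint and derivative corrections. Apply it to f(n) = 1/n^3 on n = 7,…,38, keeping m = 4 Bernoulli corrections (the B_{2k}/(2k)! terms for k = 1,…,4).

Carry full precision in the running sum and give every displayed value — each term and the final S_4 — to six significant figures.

The integral term ∫_7^38 1/x^3 dx = 0.00985782.
½[f(7) + f(38)] = ½[0.00291545 + 1.82242e-05] = 0.00146684.
Integral + boundary = 0.0113247.
k=1: B_{2}/(2)! × [f^{(1)}(38) − f^{(1)}(7)] = 1/12 × (-1.43876e-06 − (-0.00124948)) = 0.000104003.
After k=1: 0.0114287.
k=2: B_{4}/(4)! × [f^{(3)}(38) − f^{(3)}(7)] = −1/720 × (-1.99274e-08 − (-0.000509992)) = -7.08294e-07.
After k=2: 0.0114280.
k=3: B_{6}/(6)! × [f^{(5)}(38) − f^{(5)}(7)] = 1/30240 × (-5.79605e-10 − (-0.000437136)) = 1.44555e-08.
After k=3: 0.0114280.
k=4: B_{8}/(8)! × [f^{(7)}(38) − f^{(7)}(7)] = −1/1209600 × (-2.88999e-11 − (-0.000642322)) = -5.31020e-10.

S_4 ≈ 0.0114280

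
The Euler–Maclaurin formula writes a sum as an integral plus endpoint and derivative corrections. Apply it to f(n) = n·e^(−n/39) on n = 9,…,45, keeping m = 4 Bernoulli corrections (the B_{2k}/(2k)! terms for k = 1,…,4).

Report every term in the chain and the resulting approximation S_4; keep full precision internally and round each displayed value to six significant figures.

S_4 ≈ 463.518

Integral: ∫_9^45 x·e^(−x/39) dx = 452.903.
Endpoint term: (f(9) + f(45))/2 = (7.14530 + 14.1940)/2 = 10.6696.
So far: 463.573.
k=1: B_{2}/(2)! × [f^{(1)}(45) − f^{(1)}(9)] = 1/12 × (-0.0485263 − 0.610710) = -0.0549363.
After k=1: 463.518.
k=2: B_{4}/(4)! × [f^{(3)}(45) − f^{(3)}(9)] = −1/720 × (0.000382851 − 0.00144547) = 1.47586e-06.
After k=2: 463.518.
k=3: B_{6}/(6)! × [f^{(5)}(45) − f^{(5)}(9)] = 1/30240 × (5.24396e-07 − 1.63670e-06) = -3.67824e-11.
After k=3: 463.518.
k=4: B_{8}/(8)! × [f^{(7)}(45) − f^{(7)}(9)] = −1/1209600 × (5.24051e-10 − 1.52732e-09) = 8.29422e-16.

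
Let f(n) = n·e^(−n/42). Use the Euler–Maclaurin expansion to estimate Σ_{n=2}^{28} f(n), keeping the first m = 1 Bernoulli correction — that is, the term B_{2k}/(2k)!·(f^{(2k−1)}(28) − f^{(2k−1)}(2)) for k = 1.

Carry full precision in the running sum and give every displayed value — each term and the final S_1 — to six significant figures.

The integral term ∫_2^28 x·e^(−x/42) dx = 252.616.
Endpoint term: (f(2) + f(28))/2 = (1.90699 + 14.3757)/2 = 8.14134.
Running total after boundary: 260.757.
Correction k=1: B_{2}/2! · (f^{(1)}(28) − f^{(1)}(2)) = 1/12 · (0.171139 − 0.908092) = -0.0614128.

S_1 ≈ 260.696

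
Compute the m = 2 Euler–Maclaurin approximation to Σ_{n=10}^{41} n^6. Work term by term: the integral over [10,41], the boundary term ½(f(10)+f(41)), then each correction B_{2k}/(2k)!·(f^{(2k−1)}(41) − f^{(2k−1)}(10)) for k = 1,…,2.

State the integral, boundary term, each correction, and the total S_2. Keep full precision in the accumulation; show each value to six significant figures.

Integral: ∫_10^41 x^6 dx = 2.78206e+10.
Endpoint term: (f(10) + f(41))/2 = (1.00000e+06 + 4.75010e+09)/2 = 2.37555e+09.
So far: 3.01962e+10.
Order-1 term: 1/12 · (6.95137e+08 − 600000) = 5.78781e+07.
Running total after k=1: 3.02540e+10.
Order-2 term: −1/720 · (8.27052e+06 − 120000) = -11320.2.

S_2 ≈ 3.02540e+10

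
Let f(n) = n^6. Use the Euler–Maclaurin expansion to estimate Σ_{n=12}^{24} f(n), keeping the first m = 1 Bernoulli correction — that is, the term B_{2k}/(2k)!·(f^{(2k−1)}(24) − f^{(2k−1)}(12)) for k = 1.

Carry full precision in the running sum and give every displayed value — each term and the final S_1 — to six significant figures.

∫_12^24 x^6 dx evaluates to 6.50091e+08.
Boundary: ½(f(12) + f(24)) = ½(2.98598e+06 + 1.91103e+08) = 9.70445e+07.
Integral + boundary = 7.47136e+08.
k=1: B_{2}/(2)! × [f^{(1)}(24) − f^{(1)}(12)] = 1/12 × (4.77757e+07 − 1.49299e+06) = 3.85690e+06.

S_1 ≈ 7.50993e+08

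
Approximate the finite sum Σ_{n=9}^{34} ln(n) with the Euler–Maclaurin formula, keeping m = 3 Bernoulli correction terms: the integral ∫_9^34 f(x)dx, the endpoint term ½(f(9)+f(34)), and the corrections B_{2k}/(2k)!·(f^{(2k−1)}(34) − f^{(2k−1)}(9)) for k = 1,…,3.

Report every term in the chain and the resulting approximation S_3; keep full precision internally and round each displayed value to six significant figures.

The integral term ∫_9^34 ln(x) dx = 75.1212.
½[f(9) + f(34)] = ½[2.19722 + 3.52636] = 2.86179.
So far: 77.9830.
Correction k=1: B_{2}/2! · (f^{(1)}(34) − f^{(1)}(9)) = 1/12 · (0.0294118 − 0.111111) = -0.00680828.
After k=1: 77.9762.
Correction k=2: B_{4}/4! · (f^{(3)}(34) − f^{(3)}(9)) = −1/720 · (5.08854e-05 − 0.00274348) = 3.73972e-06.
After k=2: 77.9762.
Correction k=3: B_{6}/6! · (f^{(5)}(34) − f^{(5)}(9)) = 1/30240 · (5.28222e-07 − 0.000406442) = -1.34231e-08.

S_3 ≈ 77.9762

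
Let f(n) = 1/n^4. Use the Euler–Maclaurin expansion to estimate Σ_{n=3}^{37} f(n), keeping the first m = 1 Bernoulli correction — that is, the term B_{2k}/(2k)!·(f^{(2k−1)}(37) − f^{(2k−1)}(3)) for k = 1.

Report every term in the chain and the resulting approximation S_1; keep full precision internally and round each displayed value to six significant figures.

Integral: ∫_3^37 1/x^4 dx = 0.0123391.
Boundary: ½(f(3) + f(37)) = ½(0.0123457 + 5.33572e-07) = 0.00617311.
Running total after boundary: 0.0185122.
Order-1 term: 1/12 · (-5.76835e-08 − (-0.0164609)) = 0.00137174.

S_1 ≈ 0.0198839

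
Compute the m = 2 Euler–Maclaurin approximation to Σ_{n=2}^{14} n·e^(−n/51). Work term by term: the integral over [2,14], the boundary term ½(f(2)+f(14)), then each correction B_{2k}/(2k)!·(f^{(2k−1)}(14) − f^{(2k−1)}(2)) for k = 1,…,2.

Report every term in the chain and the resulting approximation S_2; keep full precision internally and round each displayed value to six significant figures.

Integral: ∫_2^14 x·e^(−x/51) dx = 79.8353.
Boundary: ½(f(2) + f(14)) = ½(1.92309 + 10.6392) = 6.28116.
Running total after boundary: 86.1165.
Correction k=1: B_{2}/2! · (f^{(1)}(14) − f^{(1)}(2)) = 1/12 · (0.551332 − 0.923836) = -0.0310419.
Partial sum through k=1: 86.0854.
Correction k=2: B_{4}/4! · (f^{(3)}(14) − f^{(3)}(2)) = −1/720 · (0.000796317 − 0.00109455) = 4.14211e-07.

S_2 ≈ 86.0854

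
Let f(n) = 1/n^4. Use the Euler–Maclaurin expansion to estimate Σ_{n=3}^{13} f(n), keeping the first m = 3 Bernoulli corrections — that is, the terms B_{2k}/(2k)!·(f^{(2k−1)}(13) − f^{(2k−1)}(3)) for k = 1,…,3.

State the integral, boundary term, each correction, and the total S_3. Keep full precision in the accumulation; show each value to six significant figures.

∫_3^13 1/x^4 dx evaluates to 0.0121940.
½[f(3) + f(13)] = ½[0.0123457 + 3.50128e-05] = 0.00619035.
So far: 0.0183843.
Correction k=1: B_{2}/2! · (f^{(1)}(13) − f^{(1)}(3)) = 1/12 · (-1.07732e-05 − (-0.0164609)) = 0.00137084.
Partial sum through k=1: 0.0197551.
Correction k=2: B_{4}/4! · (f^{(3)}(13) − f^{(3)}(3)) = −1/720 · (-1.91240e-06 − (-0.0548697)) = -7.62052e-05.
Partial sum through k=2: 0.0196789.
Correction k=3: B_{6}/6! · (f^{(5)}(13) − f^{(5)}(3)) = 1/30240 · (-6.33693e-07 − (-0.341411)) = 1.12900e-05.

S_3 ≈ 0.0196902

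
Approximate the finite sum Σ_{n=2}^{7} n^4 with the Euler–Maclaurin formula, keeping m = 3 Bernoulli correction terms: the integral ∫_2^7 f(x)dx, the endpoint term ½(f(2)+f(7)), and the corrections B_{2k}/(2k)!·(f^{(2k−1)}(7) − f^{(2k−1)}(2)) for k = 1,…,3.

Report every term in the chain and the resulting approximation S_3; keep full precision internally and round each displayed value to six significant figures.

S_3 ≈ 4675.00

Integral: ∫_2^7 x^4 dx = 3355.00.
½[f(2) + f(7)] = ½[16.0000 + 2401.00] = 1208.50.
Integral + boundary = 4563.50.
k=1: B_{2}/(2)! × [f^{(1)}(7) − f^{(1)}(2)] = 1/12 × (1372.00 − 32.0000) = 111.667.
After k=1: 4675.17.
k=2: B_{4}/(4)! × [f^{(3)}(7) − f^{(3)}(2)] = −1/720 × (168.000 − 48.0000) = -0.166667.
After k=2: 4675.00.
k=3: B_{6}/(6)! × [f^{(5)}(7) − f^{(5)}(2)] = 1/30240 × (0.00000 − 0.00000) = 0.00000.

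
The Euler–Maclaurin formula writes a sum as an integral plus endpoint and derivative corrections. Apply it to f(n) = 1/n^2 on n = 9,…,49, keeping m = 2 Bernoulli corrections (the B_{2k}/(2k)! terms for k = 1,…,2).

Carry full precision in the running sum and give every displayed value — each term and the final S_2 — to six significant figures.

The integral term ∫_9^49 1/x^2 dx = 0.0907029.
Boundary: ½(f(9) + f(49)) = ½(0.0123457 + 0.000416493) = 0.00638109.
Running total after boundary: 0.0970840.
Correction k=1: B_{2}/2! · (f^{(1)}(49) − f^{(1)}(9)) = 1/12 · (-1.69997e-05 − (-0.00274348)) = 0.000227207.
Partial sum through k=1: 0.0973112.
Correction k=2: B_{4}/4! · (f^{(3)}(49) − f^{(3)}(9)) = −1/720 · (-8.49632e-08 − (-0.000406442)) = -5.64385e-07.

S_2 ≈ 0.0973107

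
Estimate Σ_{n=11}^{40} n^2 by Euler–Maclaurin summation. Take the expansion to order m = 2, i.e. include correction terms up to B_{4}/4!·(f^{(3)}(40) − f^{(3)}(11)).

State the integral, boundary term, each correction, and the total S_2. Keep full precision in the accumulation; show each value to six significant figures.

The integral term ∫_11^40 x^2 dx = 20889.7.
½[f(11) + f(40)] = ½[121.000 + 1600.00] = 860.500.
Integral + boundary = 21750.2.
k=1: B_{2}/(2)! × [f^{(1)}(40) − f^{(1)}(11)] = 1/12 × (80.0000 − 22.0000) = 4.83333.
Running total after k=1: 21755.0.
k=2: B_{4}/(4)! × [f^{(3)}(40) − f^{(3)}(11)] = −1/720 × (0.00000 − 0.00000) = 0.00000.

S_2 ≈ 21755.0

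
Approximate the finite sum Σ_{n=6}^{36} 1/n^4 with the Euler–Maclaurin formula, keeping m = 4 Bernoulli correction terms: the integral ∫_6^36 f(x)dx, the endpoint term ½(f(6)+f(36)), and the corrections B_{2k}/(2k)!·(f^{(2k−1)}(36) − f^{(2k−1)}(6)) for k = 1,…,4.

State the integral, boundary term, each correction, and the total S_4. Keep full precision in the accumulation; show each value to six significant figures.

Integral: ∫_6^36 1/x^4 dx = 0.00153607.
½[f(6) + f(36)] = ½[0.000771605 + 5.95374e-07] = 0.000386100.
So far: 0.00192217.
k=1: B_{2}/(2)! × [f^{(1)}(36) − f^{(1)}(6)] = 1/12 × (-6.61527e-08 − (-0.000514403)) = 4.28614e-05.
Partial sum through k=1: 0.00196503.
k=2: B_{4}/(4)! × [f^{(3)}(36) − f^{(3)}(6)] = −1/720 × (-1.53131e-09 − (-0.000428669)) = -5.95372e-07.
Partial sum through k=2: 0.00196443.
k=3: B_{6}/(6)! × [f^{(5)}(36) − f^{(5)}(6)] = 1/30240 × (-6.61678e-11 − (-0.000666819)) = 2.20509e-08.
Partial sum through k=3: 0.00196445.
k=4: B_{8}/(8)! × [f^{(7)}(36) − f^{(7)}(6)] = −1/1209600 × (-4.59499e-12 − (-0.00166705)) = -1.37818e-09.

S_4 ≈ 0.00196445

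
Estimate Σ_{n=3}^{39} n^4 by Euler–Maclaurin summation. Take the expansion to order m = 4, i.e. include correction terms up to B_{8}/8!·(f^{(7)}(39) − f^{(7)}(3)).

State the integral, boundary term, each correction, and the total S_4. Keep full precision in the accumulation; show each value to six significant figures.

S_4 ≈ 1.92213e+07

∫_3^39 x^4 dx evaluates to 1.80448e+07.
½[f(3) + f(39)] = ½[81.0000 + 2.31344e+06] = 1.15676e+06.
Running total after boundary: 1.92016e+07.
Order-1 term: 1/12 · (237276 − 108.000) = 19764.0.
Running total after k=1: 1.92213e+07.
Order-2 term: −1/720 · (936.000 − 72.0000) = -1.20000.
Running total after k=2: 1.92213e+07.
Order-3 term: 1/30240 · (0.00000 − 0.00000) = 0.00000.
Running total after k=3: 1.92213e+07.
Order-4 term: −1/1209600 · (0.00000 − 0.00000) = 0.00000.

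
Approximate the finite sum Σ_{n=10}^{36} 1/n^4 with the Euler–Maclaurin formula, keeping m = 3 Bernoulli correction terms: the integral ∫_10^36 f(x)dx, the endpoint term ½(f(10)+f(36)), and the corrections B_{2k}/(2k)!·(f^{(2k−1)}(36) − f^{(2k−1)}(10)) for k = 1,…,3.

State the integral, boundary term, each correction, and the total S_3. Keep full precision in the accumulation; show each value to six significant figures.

S_3 ≈ 0.000379798

The integral term ∫_10^36 1/x^4 dx = 0.000326189.
Boundary: ½(f(10) + f(36)) = ½(0.000100000 + 5.95374e-07) = 5.02977e-05.
Running total after boundary: 0.000376487.
k=1: B_{2}/(2)! × [f^{(1)}(36) − f^{(1)}(10)] = 1/12 × (-6.61527e-08 − (-4.00000e-05)) = 3.32782e-06.
After k=1: 0.000379814.
k=2: B_{4}/(4)! × [f^{(3)}(36) − f^{(3)}(10)] = −1/720 × (-1.53131e-09 − (-1.20000e-05)) = -1.66645e-08.
After k=2: 0.000379798.
k=3: B_{6}/(6)! × [f^{(5)}(36) − f^{(5)}(10)] = 1/30240 × (-6.61678e-11 − (-6.72000e-06)) = 2.22220e-10.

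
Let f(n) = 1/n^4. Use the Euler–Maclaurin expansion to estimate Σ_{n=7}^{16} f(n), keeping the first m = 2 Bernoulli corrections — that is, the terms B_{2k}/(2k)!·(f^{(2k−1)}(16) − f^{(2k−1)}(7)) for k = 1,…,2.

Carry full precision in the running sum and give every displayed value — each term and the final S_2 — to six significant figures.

The integral term ∫_7^16 1/x^4 dx = 0.000890437.
½[f(7) + f(16)] = ½[0.000416493 + 1.52588e-05] = 0.000215876.
Running total after boundary: 0.00110631.
Correction k=1: B_{2}/2! · (f^{(1)}(16) − f^{(1)}(7)) = 1/12 · (-3.81470e-06 − (-0.000237996)) = 1.95151e-05.
Partial sum through k=1: 0.00112583.
Correction k=2: B_{4}/4! · (f^{(3)}(16) − f^{(3)}(7)) = −1/720 · (-4.47035e-07 − (-0.000145712)) = -2.01757e-07.

S_2 ≈ 0.00112563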